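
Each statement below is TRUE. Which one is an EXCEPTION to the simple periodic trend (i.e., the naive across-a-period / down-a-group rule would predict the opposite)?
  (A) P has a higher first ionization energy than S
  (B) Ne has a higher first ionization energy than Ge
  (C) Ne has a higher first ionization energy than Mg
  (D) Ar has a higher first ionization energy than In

The general trend: first ionization energy increases across a period and decreases down a group.
(A) P (period 3, group 15) vs S (period 3, group 16): the stated order contradicts the simple trend.
(B) Ne (period 2, group 18) vs Ge (period 4, group 14): the stated order agrees with the simple trend.
(C) Ne (period 2, group 18) vs Mg (period 3, group 2): the stated order agrees with the simple trend.
(D) Ar (period 3, group 18) vs In (period 5, group 13): the stated order agrees with the simple trend.
The exception is (A): S (3p⁴) ionizes more easily than half-filled P (3p³) because the paired 3p electron in S is pushed out by e⁻–e⁻ repulsion.

(A)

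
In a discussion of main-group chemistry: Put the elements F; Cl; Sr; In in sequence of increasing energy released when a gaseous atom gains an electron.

Sr, In, F, Cl

F is in period 2, group 17; Cl is in period 3, group 17; Sr is in period 5, group 2; In is in period 5, group 13.
Electron affinity generally becomes more exothermic across a period toward the halogens and less exothermic down a group.
Neither a single period nor a single group — weigh both effects.
In > Sr: both are in period 5; the period trend gives In the larger value.
F > In: both effects reinforce here, so F is clearly the higher of the two.
Cl > F: this pair runs against the simple trend — see the exception note.
Note the exception: Cl has a higher electron affinity than F, contrary to the simple trend — F's small 2p subshell makes the incoming electron feel strong e⁻–e⁻ repulsion, so Cl actually releases more energy on gaining an electron.
Tabulated electron affinity (kJ/mol): F 328, Cl 349, Sr 5, In 29.
So from lowest to highest: Sr < In < F < Cl.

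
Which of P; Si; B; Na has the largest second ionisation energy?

Na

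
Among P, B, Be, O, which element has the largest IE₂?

O

IE_2 is the cost of taking one more electron from the +1 cation: P⁺ still has 4 valence electrons; B⁺ still has 2 valence electrons; Be⁺ still has 1 valence electron; O⁺ still has 5 valence electrons.
All are still removing valence electrons, so compare the +1 ions as you would atoms: IE_2 generally rises across a period (higher Z_eff) and falls down a group (larger shell), subject to the usual subshell exceptions.
Valence configurations: P⁺ [Ne]3s²3p², B⁺ [He]2s², Be⁺ [He]2s¹, O⁺ [He]2s²2p³.
Approximate IE_2 values (kJ/mol): P 1907, B 2427, Be 1757, O 3388.
Overall IE_2 order: Be < P < B < O.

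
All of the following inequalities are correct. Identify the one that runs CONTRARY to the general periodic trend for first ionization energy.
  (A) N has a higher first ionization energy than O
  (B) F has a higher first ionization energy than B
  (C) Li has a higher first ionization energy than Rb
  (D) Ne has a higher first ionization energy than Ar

(A)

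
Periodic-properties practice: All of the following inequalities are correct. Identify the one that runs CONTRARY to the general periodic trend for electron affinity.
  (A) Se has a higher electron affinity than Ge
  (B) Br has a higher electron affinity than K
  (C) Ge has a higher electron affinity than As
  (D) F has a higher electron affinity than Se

The general trend: electron affinity increases across a period and decreases down a group.
(A) Se (period 4, group 16) vs Ge (period 4, group 14): the stated order agrees with the simple trend.
(B) Br (period 4, group 17) vs K (period 4, group 1): the stated order agrees with the simple trend.
(C) Ge (period 4, group 14) vs As (period 4, group 15): the stated order contradicts the simple trend.
(D) F (period 2, group 17) vs Se (period 4, group 16): the stated order agrees with the simple trend.
The exception is (C): adding an electron to As's half-filled 4p³ is unfavourable, so Ge (4p²) has the more exothermic EA.

(C)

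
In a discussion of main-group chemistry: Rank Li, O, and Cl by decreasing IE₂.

Li > O > Cl

The second ionization energy removes an electron from the +1 ion. For each element: Li⁺ is the bare [He] core; O⁺ still has 5 valence electrons; Cl⁺ still has 6 valence electrons.
Pulling an electron out of a noble-gas core costs far more than removing a remaining valence electron, so Li sits at the high end of IE_2.
Valence configurations: O⁺ [He]2s²2p³, Cl⁺ [Ne]3s²3p⁴.
Approximate IE_2 values (kJ/mol): Li 7298, O 3388, Cl 2298.
So the second ionization energies run Cl < O < Li.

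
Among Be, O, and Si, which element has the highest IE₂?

O

The second ionization energy removes an electron from the +1 ion. For each element: Be⁺ still has 1 valence electron; O⁺ still has 5 valence electrons; Si⁺ still has 3 valence electrons.
All are still removing valence electrons, so compare the +1 ions as you would atoms: IE_2 generally rises across a period (higher Z_eff) and falls down a group (larger shell), subject to the usual subshell exceptions.
Valence configurations: Be⁺ [He]2s¹, O⁺ [He]2s²2p³, Si⁺ [Ne]3s²3p¹.
Tabulated IE_2 (kJ/mol): Be 1757, O 3388, Si 1577.
So the second ionization energies run Si < Be < O.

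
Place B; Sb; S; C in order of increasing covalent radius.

C < B < S < Sb

B is in period 2, group 13; C is in period 2, group 14; S is in period 3, group 16; Sb is in period 5, group 15.
Atomic radius shrinks across a period as nuclear charge pulls the same shell inward, and grows down a group as new shells are added.
Neither a single period nor a single group — weigh both effects.
B > C: both are in period 2; the period trend gives B the larger value.
S > B: period and group pull opposite ways; the down-group shift dominates (103 vs 85 pm).
Sb > S: both effects reinforce here, so Sb is clearly the larger of the two.
Approximate values (pm): B 85, C 75, S 103, Sb 140.
So from smallest to largest: C < B < S < Sb.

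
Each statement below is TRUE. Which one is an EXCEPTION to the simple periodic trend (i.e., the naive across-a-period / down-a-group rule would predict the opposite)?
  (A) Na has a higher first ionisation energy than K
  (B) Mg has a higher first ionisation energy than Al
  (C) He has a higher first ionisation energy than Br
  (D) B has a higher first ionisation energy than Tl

(B)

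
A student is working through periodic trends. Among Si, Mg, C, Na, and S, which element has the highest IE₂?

Na

The second ionization energy removes an electron from the +1 ion. For each element: Si⁺ still has 3 valence electrons; Mg⁺ still has 1 valence electron; C⁺ still has 3 valence electrons; Na⁺ is the bare [Ne] core; S⁺ still has 5 valence electrons.
Pulling an electron out of a noble-gas core costs far more than removing a remaining valence electron, so Na sits at the high end of IE_2.
Valence configurations: Si⁺ [Ne]3s²3p¹, Mg⁺ [Ne]3s¹, C⁺ [He]2s²2p¹, S⁺ [Ne]3s²3p³.
The numbers (kJ/mol): Si 1577, Mg 1451, C 2353, Na 4562, S 2252.
So the second ionization energies run Mg < Si < S < C < Na.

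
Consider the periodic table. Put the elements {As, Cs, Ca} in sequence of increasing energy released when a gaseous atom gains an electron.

Ca < Cs < As

Ca is in period 4, group 2; As is in period 4, group 15; Cs is in period 6, group 1.
Atoms with high Z_eff and room in the valence shell (especially the halogens) have the most exothermic electron affinities.
These span different periods and groups, so the two trends combine.
Cs > Ca: this pair runs against the simple trend — see the exception note.
As > Cs: relative to Cs, both the across-period and down-group shifts push As's electron affinity up.
Note the exception: Cs has a higher electron affinity than Ca, contrary to the simple trend — adding an electron to Ca (ns²) has to open a new, higher-energy np subshell, which is unfavourable.
Tabulated electron affinity (kJ/mol): Ca 2, As 78, Cs 46.
So from lowest to highest: Ca < Cs < As.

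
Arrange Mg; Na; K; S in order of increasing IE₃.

S < K < Na < Mg

After 2 electrons have been removed, what remains? Mg²⁺ is the bare [Ne] core; Na²⁺ is already 1 electron into the core; K²⁺ is already 1 electron into the core; S²⁺ still has 4 valence electrons.
Breaking into a closed-shell core is much more expensive than removing a leftover valence electron — K, Na and Mg have the largest IE_3 here.
Tabulated IE_3 (kJ/mol): Mg 7733, Na 6910, K 4420, S 3357.
So the third ionization energies run S < K < Na < Mg.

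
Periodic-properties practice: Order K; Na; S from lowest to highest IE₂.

S < K < Na

After 1 electron has been removed, what remains? K⁺ is the bare [Ar] core; Na⁺ is the bare [Ne] core; S⁺ still has 5 valence electrons.
Core electrons are held far more tightly than valence electrons, so K and Na top the IE_2 order.
Tabulated IE_2 (kJ/mol): K 3052, Na 4562, S 2252.
So the second ionization energies run S < K < Na.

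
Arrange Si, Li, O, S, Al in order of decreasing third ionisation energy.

Li > O > S > Si > Al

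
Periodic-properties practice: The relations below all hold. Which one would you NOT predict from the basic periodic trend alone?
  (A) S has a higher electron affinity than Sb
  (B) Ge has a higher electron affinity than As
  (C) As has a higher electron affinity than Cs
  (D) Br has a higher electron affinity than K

The general trend: electron affinity increases across a period and decreases down a group.
(A) S (period 3, group 16) vs Sb (period 5, group 15): the stated order agrees with the simple trend.
(B) Ge (period 4, group 14) vs As (period 4, group 15): the stated order contradicts the simple trend.
(C) As (period 4, group 15) vs Cs (period 6, group 1): the stated order agrees with the simple trend.
(D) Br (period 4, group 17) vs K (period 4, group 1): the stated order agrees with the simple trend.
The exception is (B): adding an electron to As's half-filled 4p³ is unfavourable, so Ge (4p²) has the more exothermic EA.

(B)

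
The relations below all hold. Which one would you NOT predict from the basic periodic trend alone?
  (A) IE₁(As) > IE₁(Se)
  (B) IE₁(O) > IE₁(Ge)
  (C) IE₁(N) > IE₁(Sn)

The general trend: first ionization energy increases across a period and decreases down a group.
(A) As (period 4, group 15) vs Se (period 4, group 16): the stated order contradicts the simple trend.
(B) O (period 2, group 16) vs Ge (period 4, group 14): the stated order agrees with the simple trend.
(C) N (period 2, group 15) vs Sn (period 5, group 14): the stated order agrees with the simple trend.
The exception is (A): Se (4p⁴) ionizes more easily than half-filled As (4p³).

(A)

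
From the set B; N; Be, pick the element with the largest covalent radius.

Be is in period 2, group 2; B is in period 2, group 13; N is in period 2, group 15.
Moving right in a period, electrons are added to the same shell under a stronger nuclear pull, so atoms get smaller; moving down, a new shell is opened and atoms get larger.
All lie in period 2, so atomic radius increases right to left.
The largest covalent radius among these belongs to Be.

Be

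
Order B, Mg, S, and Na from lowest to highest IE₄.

S, Na, Mg, B

IE_4 is the cost of taking one more electron from the +3 cation: B³⁺ is the bare [He] core; Mg³⁺ is already 1 electron into the core; S³⁺ still has 3 valence electrons; Na³⁺ is already 2 electrons into the core.
Pulling an electron out of a noble-gas core costs far more than removing a remaining valence electron, so Na, Mg and B sit at the high end of IE_4.
The numbers (kJ/mol): B 25026, Mg 10543, S 4556, Na 9543.
Putting it together, IE_4: S < Na < Mg < B.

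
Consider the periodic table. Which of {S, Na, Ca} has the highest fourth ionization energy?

The fourth ionization energy removes an electron from the +3 ion. For each element: S³⁺ still has 3 valence electrons; Na³⁺ is already 2 electrons into the core; Ca³⁺ is already 1 electron into the core.
Core electrons are held far more tightly than valence electrons, so Ca and Na top the IE_4 order.
Tabulated IE_4 (kJ/mol): S 4556, Na 9543, Ca 6491.
Overall IE_4 order: S < Ca < Na.

Na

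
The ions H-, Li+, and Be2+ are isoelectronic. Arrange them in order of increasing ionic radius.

All of these have 2 electrons, so size is governed by nuclear charge alone: the more protons, the stronger the pull on the same electron cloud, and the smaller the ion.
Nuclear charges: Be2+ (Z=4), Li+ (Z=3), H- (Z=1).
Smallest to largest: Be2+ < Li+ < H-.

Be2+ < Li+ < H-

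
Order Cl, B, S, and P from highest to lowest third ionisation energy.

IE_3 is the cost of taking one more electron from the +2 cation: Cl²⁺ still has 5 valence electrons; B²⁺ still has 1 valence electron; S²⁺ still has 4 valence electrons; P²⁺ still has 3 valence electrons.
All are still removing valence electrons, so compare the +2 ions as you would atoms: IE_3 generally rises across a period (higher Z_eff) and falls down a group (larger shell), subject to the usual subshell exceptions.
Valence configurations: Cl²⁺ [Ne]3s²3p³, B²⁺ [He]2s¹, S²⁺ [Ne]3s²3p², P²⁺ [Ne]3s²3p¹.
Tabulated IE_3 (kJ/mol): Cl 3822, B 3660, S 3357, P 2914.
Putting it together, IE_3: P < S < B < Cl.

Cl > B > S > P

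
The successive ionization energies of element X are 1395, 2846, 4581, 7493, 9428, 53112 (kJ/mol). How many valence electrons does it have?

5

Look for the largest jump between consecutive ionization energies: IE6/IE5 ≈ 5.6, far larger than any earlier ratio.
That jump marks the point where a core electron is being removed. So the atom has 5 valence electrons.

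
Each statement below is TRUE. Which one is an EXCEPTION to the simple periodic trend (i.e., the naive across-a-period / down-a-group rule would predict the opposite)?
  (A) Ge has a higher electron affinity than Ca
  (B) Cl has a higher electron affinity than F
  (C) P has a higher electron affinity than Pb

(B)

The general trend: electron affinity increases across a period and decreases down a group.
(A) Ge (period 4, group 14) vs Ca (period 4, group 2): the stated order agrees with the simple trend.
(B) Cl (period 3, group 17) vs F (period 2, group 17): the stated order contradicts the simple trend.
(C) P (period 3, group 15) vs Pb (period 6, group 14): the stated order agrees with the simple trend.
The exception is (B): F's small 2p subshell makes the incoming electron feel strong e⁻–e⁻ repulsion, so Cl actually releases more energy on gaining an electron.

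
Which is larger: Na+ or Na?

Forming Na+ removes 1 electron from Na. Fewer electrons for the same nuclear charge means less shielding and a higher Z_eff on the remaining electrons, and for main-group metals the entire outer shell is lost.
A cation is smaller than its parent atom: Na+ < Na.

Na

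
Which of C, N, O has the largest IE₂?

O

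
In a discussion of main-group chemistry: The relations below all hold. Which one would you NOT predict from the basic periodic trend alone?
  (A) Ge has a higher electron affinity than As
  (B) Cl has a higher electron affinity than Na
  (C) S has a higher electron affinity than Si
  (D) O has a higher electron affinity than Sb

(A)

The general trend: electron affinity increases across a period and decreases down a group.
(A) Ge (period 4, group 14) vs As (period 4, group 15): the stated order contradicts the simple trend.
(B) Cl (period 3, group 17) vs Na (period 3, group 1): the stated order agrees with the simple trend.
(C) S (period 3, group 16) vs Si (period 3, group 14): the stated order agrees with the simple trend.
(D) O (period 2, group 16) vs Sb (period 5, group 15): the stated order agrees with the simple trend.
The exception is (A): adding an electron to As's half-filled 4p³ is unfavourable, so Ge (4p²) has the more exothermic EA.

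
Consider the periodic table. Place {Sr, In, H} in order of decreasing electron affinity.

H > In > Sr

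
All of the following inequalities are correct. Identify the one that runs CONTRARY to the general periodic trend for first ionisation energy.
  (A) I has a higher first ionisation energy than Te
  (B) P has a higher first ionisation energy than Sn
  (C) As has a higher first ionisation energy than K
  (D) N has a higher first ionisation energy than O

The general trend: first ionisation energy increases across a period and decreases down a group.
(A) I (period 5, group 17) vs Te (period 5, group 16): the stated order agrees with the simple trend.
(B) P (period 3, group 15) vs Sn (period 5, group 14): the stated order agrees with the simple trend.
(C) As (period 4, group 15) vs K (period 4, group 1): the stated order agrees with the simple trend.
(D) N (period 2, group 15) vs O (period 2, group 16): the stated order contradicts the simple trend.
The exception is (D): pairing an electron in O's 2p⁴ costs repulsion energy, so O ionizes more easily than half-filled N (2p³).

(D)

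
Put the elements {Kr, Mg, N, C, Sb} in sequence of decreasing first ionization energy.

C is in period 2, group 14; N is in period 2, group 15; Mg is in period 3, group 2; Kr is in period 4, group 18; Sb is in period 5, group 15.
IE₁ increases left→right with effective nuclear charge and decreases top→bottom as the valence shell moves farther out.
These span different periods and groups, so the two trends combine.
Sb > Mg: the two effects oppose for this pair; the across-period effect wins (831 vs 738 kJ/mol).
C > Sb: period and group pull opposite ways; the down-group shift dominates (1086 vs 831 kJ/mol).
Kr > C: period and group pull opposite ways; the across-period shift dominates (1351 vs 1086 kJ/mol).
N > Kr: the two effects oppose for this pair; the down-group effect wins (1402 vs 1351 kJ/mol).
For reference (kJ/mol): C 1086, N 1402, Mg 738, Kr 1351, Sb 831.
So from highest to lowest: N > Kr > C > Sb > Mg.

N > Kr > C > Sb > Mg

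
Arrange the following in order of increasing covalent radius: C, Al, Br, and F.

Across a period the added protons contract the valence shell; down a group each new principal shell makes the atom larger.
Here both period and group differ, so the two effects have to be weighed against each other.
C > F: C lies to the left of F in period 2, so the across-period effect alone puts C larger.
Br > C: the two effects oppose for this pair; the down-group effect wins (114 vs 75 pm).
Al > Br: the two effects oppose for this pair; the across-period effect wins (126 vs 114 pm).
Tabulated atomic radius (pm): C 75, F 64, Al 126, Br 114.
So from smallest to largest: F < C < Br < Al.

F < C < Br < Al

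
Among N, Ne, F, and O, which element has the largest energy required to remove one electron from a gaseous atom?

Ne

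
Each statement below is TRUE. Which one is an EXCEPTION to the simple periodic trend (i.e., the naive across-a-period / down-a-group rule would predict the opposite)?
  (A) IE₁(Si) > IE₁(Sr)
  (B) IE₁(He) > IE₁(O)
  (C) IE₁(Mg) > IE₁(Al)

(C)

The general trend: first ionization energy increases across a period and decreases down a group.
(A) Si (period 3, group 14) vs Sr (period 5, group 2): the stated order agrees with the simple trend.
(B) He (period 1, group 18) vs O (period 2, group 16): the stated order agrees with the simple trend.
(C) Mg (period 3, group 2) vs Al (period 3, group 13): the stated order contradicts the simple trend.
The exception is (C): Al's single 3p electron is easier to remove than one from Mg's filled 3s².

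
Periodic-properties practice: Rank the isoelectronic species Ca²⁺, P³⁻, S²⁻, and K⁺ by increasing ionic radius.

All of these have 18 electrons, so size is governed by nuclear charge alone: the more protons, the stronger the pull on the same electron cloud, and the smaller the ion.
Nuclear charges: Ca²⁺ (Z=20), K⁺ (Z=19), S²⁻ (Z=16), P³⁻ (Z=15).
Smallest to largest: Ca²⁺ < K⁺ < S²⁻ < P³⁻.

Ca²⁺ < K⁺ < S²⁻ < P³⁻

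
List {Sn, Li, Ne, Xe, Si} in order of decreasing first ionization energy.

Ne > Xe > Si > Sn > Li

Li is in period 2, group 1; Ne is in period 2, group 18; Si is in period 3, group 14; Sn is in period 5, group 14; Xe is in period 5, group 18.
Removing the outermost electron gets harder across a period and easier down a group.
Neither a single period nor a single group — weigh both effects.
Sn > Li: the two effects oppose for this pair; the across-period effect wins (709 vs 520 kJ/mol).
Si > Sn: they share group 14; the group trend gives Si the larger value.
Xe > Si: the two effects oppose for this pair; the across-period effect wins (1170 vs 786 kJ/mol).
Ne > Xe: they share group 18; the group trend gives Ne the larger value.
Approximate values (kJ/mol): Li 520, Ne 2081, Si 786, Sn 709, Xe 1170.
So from highest to lowest: Ne > Xe > Si > Sn > Li.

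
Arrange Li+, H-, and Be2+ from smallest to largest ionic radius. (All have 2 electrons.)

All of these have 2 electrons, so size is governed by nuclear charge alone: the more protons, the stronger the pull on the same electron cloud, and the smaller the ion.
Nuclear charges: Be2+ (Z=4), Li+ (Z=3), H- (Z=1).
Smallest to largest: Be2+ < Li+ < H-.

Be2+, Li+, H-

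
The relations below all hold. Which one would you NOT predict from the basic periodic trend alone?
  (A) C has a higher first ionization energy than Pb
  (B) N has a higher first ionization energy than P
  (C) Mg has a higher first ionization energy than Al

(C)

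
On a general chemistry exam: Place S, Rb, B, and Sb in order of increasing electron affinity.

B < Rb < Sb < S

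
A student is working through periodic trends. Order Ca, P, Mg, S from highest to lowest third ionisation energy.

Mg > Ca > S > P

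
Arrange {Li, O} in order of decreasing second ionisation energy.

IE_2 is the cost of taking one more electron from the +1 cation: Li⁺ is the bare [He] core; O⁺ still has 5 valence electrons.
Core electrons are held far more tightly than valence electrons, so Li tops the IE_2 order.
The numbers (kJ/mol): Li 7298, O 3388.
So the second ionization energies run O < Li.

Li > O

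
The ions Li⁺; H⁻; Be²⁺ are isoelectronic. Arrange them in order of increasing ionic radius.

All of these have 2 electrons, so size is governed by nuclear charge alone: the more protons, the stronger the pull on the same electron cloud, and the smaller the ion.
Nuclear charges: Be²⁺ (Z=4), Li⁺ (Z=3), H⁻ (Z=1).
Smallest to largest: Be²⁺ < Li⁺ < H⁻.

Be²⁺, Li⁺, H⁻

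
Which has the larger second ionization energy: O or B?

O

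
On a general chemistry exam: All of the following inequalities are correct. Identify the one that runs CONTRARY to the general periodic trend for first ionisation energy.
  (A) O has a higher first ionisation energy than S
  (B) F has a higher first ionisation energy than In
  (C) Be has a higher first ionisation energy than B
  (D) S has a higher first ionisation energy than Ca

(C)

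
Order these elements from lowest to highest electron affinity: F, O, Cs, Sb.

Cs, Sb, O, F

O is in period 2, group 16; F is in period 2, group 17; Sb is in period 5, group 15; Cs is in period 6, group 1.
Electron affinity generally becomes more exothermic across a period toward the halogens and less exothermic down a group.
Neither a single period nor a single group — weigh both effects.
Sb > Cs: both effects reinforce here, so Sb is clearly the higher of the two.
O > Sb: both effects reinforce here, so O is clearly the higher of the two.
F > O: F lies to the right of O in period 2, so the across-period effect alone puts F higher.
Tabulated electron affinity (kJ/mol): O 141, F 328, Sb 103, Cs 46.
So from lowest to highest: Cs < Sb < O < F.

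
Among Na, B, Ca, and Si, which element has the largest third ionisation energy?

The third ionization energy removes an electron from the +2 ion. For each element: Na²⁺ is already 1 electron into the core; B²⁺ still has 1 valence electron; Ca²⁺ is the bare [Ar] core; Si²⁺ still has 2 valence electrons.
Pulling an electron out of a noble-gas core costs far more than removing a remaining valence electron, so Ca and Na sit at the high end of IE_3.
Valence configurations: B²⁺ [He]2s¹, Si²⁺ [Ne]3s².
Tabulated IE_3 (kJ/mol): Na 6910, B 3660, Ca 4912, Si 3232.
So the third ionization energies run Si < B < Ca < Na.

Na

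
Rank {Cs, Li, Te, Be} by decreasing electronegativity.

Te, Be, Li, Cs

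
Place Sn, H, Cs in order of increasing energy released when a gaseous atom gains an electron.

Cs < H < Sn

EA tends to increase across a period and decrease down a group, though the pattern is less regular than for IE or radius.
These span different periods and groups, so the two trends combine.
H > Cs: H sits above Cs in group 1, so the down-group effect alone puts H higher.
Sn > H: the two effects oppose for this pair; the across-period effect wins (107 vs 73 kJ/mol).
Approximate values (kJ/mol): H 73, Sn 107, Cs 46.
So from lowest to highest: Cs < H < Sn.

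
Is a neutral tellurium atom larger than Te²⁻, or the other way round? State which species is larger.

Te²⁻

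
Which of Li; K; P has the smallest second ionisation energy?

After 1 electron has been removed, what remains? Li⁺ is the bare [He] core; K⁺ is the bare [Ar] core; P⁺ still has 4 valence electrons.
Core electrons are held far more tightly than valence electrons, so K and Li top the IE_2 order.
Approximate IE_2 values (kJ/mol): Li 7298, K 3052, P 1907.
Overall IE_2 order: P < K < Li.

P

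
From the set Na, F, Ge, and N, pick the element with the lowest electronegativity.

N is in period 2, group 15; F is in period 2, group 17; Na is in period 3, group 1; Ge is in period 4, group 14.
Atoms toward the upper right of the periodic table pull bonding electrons most strongly.
Here both period and group differ, so the two effects have to be weighed against each other.
Ge > Na: the two effects oppose for this pair; the across-period effect wins (2.01 vs 0.93).
N > Ge: relative to Ge, both the across-period and down-group shifts push N's electronegativity up.
F > N: both are in period 2; the period trend gives F the larger value.
Approximate values (Pauling): N 3.04, F 3.98, Na 0.93, Ge 2.01.
The lowest electronegativity among these belongs to Na.

Na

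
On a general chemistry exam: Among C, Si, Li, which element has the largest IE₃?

Li

After 2 electrons have been removed, what remains? C²⁺ still has 2 valence electrons; Si²⁺ still has 2 valence electrons; Li²⁺ is already 1 electron into the core.
Breaking into a closed-shell core is much more expensive than removing a leftover valence electron — Li has the largest IE_3 here.
Valence configurations: C²⁺ [He]2s², Si²⁺ [Ne]3s².
Tabulated IE_3 (kJ/mol): C 4620, Si 3232, Li 11815.
So the third ionization energies run Si < C < Li.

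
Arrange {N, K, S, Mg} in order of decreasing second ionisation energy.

K > N > S > Mg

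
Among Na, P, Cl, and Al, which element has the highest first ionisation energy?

Cl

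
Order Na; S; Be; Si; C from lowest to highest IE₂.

IE_2 is the cost of taking one more electron from the +1 cation: Na⁺ is the bare [Ne] core; S⁺ still has 5 valence electrons; Be⁺ still has 1 valence electron; Si⁺ still has 3 valence electrons; C⁺ still has 3 valence electrons.
Core electrons are held far more tightly than valence electrons, so Na tops the IE_2 order.
Valence configurations: S⁺ [Ne]3s²3p³, Be⁺ [He]2s¹, Si⁺ [Ne]3s²3p¹, C⁺ [He]2s²2p¹.
Approximate IE_2 values (kJ/mol): Na 4562, S 2252, Be 1757, Si 1577, C 2353.
So the second ionization energies run Si < Be < S < C < Na.

Si, Be, S, C, Na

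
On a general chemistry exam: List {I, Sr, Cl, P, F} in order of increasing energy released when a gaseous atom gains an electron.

Sr < P < I < F < Cl

EA tends to increase across a period and decrease down a group, though the pattern is less regular than for IE or radius.
These span different periods and groups, so the two trends combine.
P > Sr: relative to Sr, both the across-period and down-group shifts push P's electron affinity up.
I > P: period and group pull opposite ways; the across-period shift dominates (295 vs 72 kJ/mol).
F > I: they share group 17; the group trend gives F the larger value.
Cl > F: this pair runs against the simple trend — see the exception note.
Note the exception: Cl has a higher electron affinity than F, contrary to the simple trend — F's small 2p subshell makes the incoming electron feel strong e⁻–e⁻ repulsion, so Cl actually releases more energy on gaining an electron.
For reference (kJ/mol): F 328, P 72, Cl 349, Sr 5, I 295.
So from lowest to highest: Sr < P < I < F < Cl.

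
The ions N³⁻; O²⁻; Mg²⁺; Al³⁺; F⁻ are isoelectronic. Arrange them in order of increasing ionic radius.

Al³⁺ < Mg²⁺ < F⁻ < O²⁻ < N³⁻

All of these have 10 electrons, so size is governed by nuclear charge alone: the more protons, the stronger the pull on the same electron cloud, and the smaller the ion.
Nuclear charges: Al³⁺ (Z=13), Mg²⁺ (Z=12), F⁻ (Z=9), O²⁻ (Z=8), N³⁻ (Z=7).
Smallest to largest: Al³⁺ < Mg²⁺ < F⁻ < O²⁻ < N³⁻.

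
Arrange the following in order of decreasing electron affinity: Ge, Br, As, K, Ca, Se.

K is in period 4, group 1; Ca is in period 4, group 2; Ge is in period 4, group 14; As is in period 4, group 15; Se is in period 4, group 16; Br is in period 4, group 17.
Adding an electron releases more energy for atoms nearer the top right (short of the noble gases).
All lie in period 4; the across-period trend (electron affinity increases left to right) applies, with the exception below.
Note the exception: K has a higher electron affinity than Ca, contrary to the simple trend — adding an electron to Ca (ns²) has to open a new, higher-energy np subshell, which is unfavourable.
Note the exception: Ge has a higher electron affinity than As, contrary to the simple trend — adding an electron to As's half-filled 4p³ is unfavourable, so Ge (4p²) has the more exothermic EA.
Approximate values (kJ/mol): K 48, Ca 2, Ge 119, As 78, Se 195, Br 325.
So from highest to lowest: Br > Se > Ge > As > K > Ca.

Br > Se > Ge > As > K > Ca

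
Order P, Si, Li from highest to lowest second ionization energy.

Consider each +1 ion: P⁺ still has 4 valence electrons; Si⁺ still has 3 valence electrons; Li⁺ is the bare [He] core.
Core electrons are held far more tightly than valence electrons, so Li tops the IE_2 order.
Valence configurations: P⁺ [Ne]3s²3p², Si⁺ [Ne]3s²3p¹.
The numbers (kJ/mol): P 1907, Si 1577, Li 7298.
Hence IE_2: Si < P < Li.

Li > P > Si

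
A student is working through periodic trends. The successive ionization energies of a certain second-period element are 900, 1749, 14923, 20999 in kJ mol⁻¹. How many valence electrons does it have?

2

Look for the largest jump between consecutive ionization energies: IE3/IE2 ≈ 8.5, far larger than any earlier ratio.
That jump marks the point where a core electron is being removed. So the atom has 2 valence electrons.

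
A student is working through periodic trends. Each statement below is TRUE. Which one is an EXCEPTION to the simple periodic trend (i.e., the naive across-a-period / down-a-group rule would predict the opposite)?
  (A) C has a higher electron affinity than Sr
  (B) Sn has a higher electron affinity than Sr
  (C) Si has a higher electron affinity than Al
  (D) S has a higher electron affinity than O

(D)

The general trend: electron affinity increases across a period and decreases down a group.
(A) C (period 2, group 14) vs Sr (period 5, group 2): the stated order agrees with the simple trend.
(B) Sn (period 5, group 14) vs Sr (period 5, group 2): the stated order agrees with the simple trend.
(C) Si (period 3, group 14) vs Al (period 3, group 13): the stated order agrees with the simple trend.
(D) S (period 3, group 16) vs O (period 2, group 16): the stated order contradicts the simple trend.
The exception is (D): the compact 2p subshell of O repels the added electron more than S's larger 3p does.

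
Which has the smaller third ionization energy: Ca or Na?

Ca

Consider each +2 ion: Ca²⁺ is the bare [Ar] core; Na²⁺ is already 1 electron into the core.
All of these are removing an electron from a noble-gas core or deeper; the smaller core (lower principal quantum number) is held far more tightly, and within a period the higher nuclear charge binds the same core more tightly.
Approximate IE_3 values (kJ/mol): Ca 4912, Na 6910.
Hence IE_3: Ca < Na.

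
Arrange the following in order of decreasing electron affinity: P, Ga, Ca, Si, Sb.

Si is in period 3, group 14; P is in period 3, group 15; Ca is in period 4, group 2; Ga is in period 4, group 13; Sb is in period 5, group 15.
Adding an electron releases more energy for atoms nearer the top right (short of the noble gases).
Neither a single period nor a single group — weigh both effects.
Ga > Ca: both are in period 4; the period trend gives Ga the larger value.
P > Ga: relative to Ga, both the across-period and down-group shifts push P's electron affinity up.
Sb > P: this pair runs against the simple trend — see the exception note.
Si > Sb: period and group pull opposite ways; the down-group shift dominates (134 vs 103 kJ/mol).
Note the exception: Sb has a higher electron affinity than P, contrary to the simple trend — both are half-filled np³, but the pairing/repulsion penalty for the added electron shrinks as the p orbitals become larger and more diffuse down the group, and for Sb that outweighs the weaker nuclear attraction.
Note the exception: Si has a higher electron affinity than P, contrary to the simple trend — adding an electron to P's half-filled 3p³ is unfavourable, so Si (3p²) has the more exothermic EA.
For reference (kJ/mol): Si 134, P 72, Ca 2, Ga 29, Sb 103.
So from highest to lowest: Si > Sb > P > Ga > Ca.

Si > Sb > P > Ga > Ca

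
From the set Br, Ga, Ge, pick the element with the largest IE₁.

Br

IE₁ increases left→right with effective nuclear charge and decreases top→bottom as the valence shell moves farther out.
All lie in period 4, so first ionization energy increases left to right.
The largest IE₁ among these belongs to Br.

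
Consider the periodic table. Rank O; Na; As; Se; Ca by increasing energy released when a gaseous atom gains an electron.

O is in period 2, group 16; Na is in period 3, group 1; Ca is in period 4, group 2; As is in period 4, group 15; Se is in period 4, group 16.
Electron affinity generally becomes more exothermic across a period toward the halogens and less exothermic down a group.
Neither a single period nor a single group — weigh both effects.
Na > Ca: the two effects oppose for this pair; the down-group effect wins (53 vs 2 kJ/mol).
As > Na: period and group pull opposite ways; the across-period shift dominates (78 vs 53 kJ/mol).
O > As: relative to As, both the across-period and down-group shifts push O's electron affinity up.
Se > O: this pair runs against the simple trend — see the exception note.
Note the exception: Se has a higher electron affinity than O, contrary to the simple trend — O's compact 2p subshell gives strong electron–electron repulsion on the added electron.
Approximate values (kJ/mol): O 141, Na 53, Ca 2, As 78, Se 195.
So from lowest to highest: Ca < Na < As < O < Se.

Ca, Na, As, O, Se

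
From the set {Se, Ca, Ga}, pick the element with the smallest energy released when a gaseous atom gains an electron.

Ca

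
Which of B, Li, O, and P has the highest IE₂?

Li

The second ionization energy removes an electron from the +1 ion. For each element: B⁺ still has 2 valence electrons; Li⁺ is the bare [He] core; O⁺ still has 5 valence electrons; P⁺ still has 4 valence electrons.
Breaking into a closed-shell core is much more expensive than removing a leftover valence electron — Li has the largest IE_2 here.
Valence configurations: B⁺ [He]2s², O⁺ [He]2s²2p³, P⁺ [Ne]3s²3p².
Tabulated IE_2 (kJ/mol): B 2427, Li 7298, O 3388, P 1907.
Hence IE_2: P < B < O < Li.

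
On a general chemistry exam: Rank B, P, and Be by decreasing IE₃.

Be, B, P

The third ionization energy removes an electron from the +2 ion. For each element: B²⁺ still has 1 valence electron; P²⁺ still has 3 valence electrons; Be²⁺ is the bare [He] core.
Core electrons are held far more tightly than valence electrons, so Be tops the IE_3 order.
Valence configurations: B²⁺ [He]2s¹, P²⁺ [Ne]3s²3p¹.
The numbers (kJ/mol): B 3660, P 2914, Be 14849.
Putting it together, IE_3: P < B < Be.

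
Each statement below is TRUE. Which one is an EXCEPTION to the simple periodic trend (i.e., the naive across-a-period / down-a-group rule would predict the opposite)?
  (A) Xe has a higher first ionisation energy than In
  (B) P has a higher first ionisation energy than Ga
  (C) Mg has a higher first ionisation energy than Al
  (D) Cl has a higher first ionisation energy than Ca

The general trend: first ionisation energy increases across a period and decreases down a group.
(A) Xe (period 5, group 18) vs In (period 5, group 13): the stated order agrees with the simple trend.
(B) P (period 3, group 15) vs Ga (period 4, group 13): the stated order agrees with the simple trend.
(C) Mg (period 3, group 2) vs Al (period 3, group 13): the stated order contradicts the simple trend.
(D) Cl (period 3, group 17) vs Ca (period 4, group 2): the stated order agrees with the simple trend.
The exception is (C): Al's single 3p electron is easier to remove than one from Mg's filled 3s².

(C)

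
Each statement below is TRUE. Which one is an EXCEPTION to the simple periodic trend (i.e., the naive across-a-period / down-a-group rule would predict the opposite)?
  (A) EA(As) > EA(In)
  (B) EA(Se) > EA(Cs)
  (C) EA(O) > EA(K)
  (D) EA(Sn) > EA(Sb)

(D)

The general trend: electron affinity increases across a period and decreases down a group.
(A) As (period 4, group 15) vs In (period 5, group 13): the stated order agrees with the simple trend.
(B) Se (period 4, group 16) vs Cs (period 6, group 1): the stated order agrees with the simple trend.
(C) O (period 2, group 16) vs K (period 4, group 1): the stated order agrees with the simple trend.
(D) Sn (period 5, group 14) vs Sb (period 5, group 15): the stated order contradicts the simple trend.
The exception is (D): adding an electron to Sb's half-filled 5p³ is unfavourable, so Sn has the more exothermic EA.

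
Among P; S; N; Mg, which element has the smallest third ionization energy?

P

After 2 electrons have been removed, what remains? P²⁺ still has 3 valence electrons; S²⁺ still has 4 valence electrons; N²⁺ still has 3 valence electrons; Mg²⁺ is the bare [Ne] core.
Pulling an electron out of a noble-gas core costs far more than removing a remaining valence electron, so Mg sits at the high end of IE_3.
Valence configurations: P²⁺ [Ne]3s²3p¹, S²⁺ [Ne]3s²3p², N²⁺ [He]2s²2p¹.
Tabulated IE_3 (kJ/mol): P 2914, S 3357, N 4578, Mg 7733.
Hence IE_3: P < S < N < Mg.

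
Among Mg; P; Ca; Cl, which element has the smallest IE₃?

P

IE_3 is the cost of taking one more electron from the +2 cation: Mg²⁺ is the bare [Ne] core; P²⁺ still has 3 valence electrons; Ca²⁺ is the bare [Ar] core; Cl²⁺ still has 5 valence electrons.
Pulling an electron out of a noble-gas core costs far more than removing a remaining valence electron, so Ca and Mg sit at the high end of IE_3.
Valence configurations: P²⁺ [Ne]3s²3p¹, Cl²⁺ [Ne]3s²3p³.
Tabulated IE_3 (kJ/mol): Mg 7733, P 2914, Ca 4912, Cl 3822.
So the third ionization energies run P < Cl < Ca < Mg.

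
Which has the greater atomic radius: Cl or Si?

Si is in period 3, group 14; Cl is in period 3, group 17.
Radius decreases left→right (rising Z_eff, same n) and increases top→bottom (higher n).
All lie in period 3, so atomic radius increases right to left.
So Si has the greater atomic radius (Si > Cl).

Si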